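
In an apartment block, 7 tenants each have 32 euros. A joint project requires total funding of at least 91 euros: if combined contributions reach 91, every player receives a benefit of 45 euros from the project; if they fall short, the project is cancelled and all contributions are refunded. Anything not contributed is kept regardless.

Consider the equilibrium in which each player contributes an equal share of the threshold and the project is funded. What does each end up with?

64 euros

Equal share of the threshold: 91/7 = 13.
At this profile no one gains by cutting their contribution: any cut drops the total below 91, the project is cancelled, contributions are refunded, and the deviator ends with 32, which is less than 32 − 13 + 45 = 64. Contributing more than 13 just wastes the excess. So contributing exactly 13 is a best response.
Each player's payoff: 32 − 13 + 45 = 64.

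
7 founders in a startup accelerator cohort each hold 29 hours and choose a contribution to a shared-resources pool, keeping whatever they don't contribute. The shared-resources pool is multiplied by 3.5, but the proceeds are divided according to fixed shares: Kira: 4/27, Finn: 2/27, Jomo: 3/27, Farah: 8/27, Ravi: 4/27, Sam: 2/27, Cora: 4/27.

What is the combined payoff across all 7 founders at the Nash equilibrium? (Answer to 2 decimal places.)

For player j, contributing a unit is worthwhile iff 3.5 × (j's share) ≥ 1, i.e. iff j's share is at least 0.2857.
Farah alone (share 8/27) is above the threshold, contributing 29; the remaining 6 contribute 0. Total contributed: 29.
The shared-resources pool pays out 3.5 × 29 = 101.50 in total (split across the unequal shares, but the aggregate is all that matters for the group sum).
The 6 free-riders keep 29 each, adding 174. Group total = 174 + 101.50 = 275.50.

275.50 hours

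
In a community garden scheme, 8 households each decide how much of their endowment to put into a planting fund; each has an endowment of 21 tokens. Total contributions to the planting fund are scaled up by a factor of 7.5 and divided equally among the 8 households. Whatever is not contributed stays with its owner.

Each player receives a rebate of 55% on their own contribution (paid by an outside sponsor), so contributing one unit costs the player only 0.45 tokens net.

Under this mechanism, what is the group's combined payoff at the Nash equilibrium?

1352.40 tokens

With the mechanism, a contributed unit returns (7.5/8) / 0.45 = 2.0833 per unit of net cost to the contributor — now above 1 — so contributing fully is weakly dominant for every player.
At the Nash equilibrium everyone contributes 21. Group total payoff = 8 × (21 × 0.55 + 7.5 × 21) = 1352.40.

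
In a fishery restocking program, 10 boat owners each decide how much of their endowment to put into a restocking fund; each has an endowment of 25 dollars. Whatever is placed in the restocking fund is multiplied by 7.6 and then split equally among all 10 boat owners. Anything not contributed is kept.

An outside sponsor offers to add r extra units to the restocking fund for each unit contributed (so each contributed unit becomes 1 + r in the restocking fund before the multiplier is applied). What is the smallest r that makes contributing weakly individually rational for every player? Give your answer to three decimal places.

With matching at rate r, one contributed unit becomes (1 + r) in the restocking fund and returns 7.6 × (1 + r) / 10 to the contributor.
Setting this equal to 1: 1 + r = 10/7.6 = 1.3158.
So the minimum matching rate is r = 1.3158 − 1 = 0.316.

0.316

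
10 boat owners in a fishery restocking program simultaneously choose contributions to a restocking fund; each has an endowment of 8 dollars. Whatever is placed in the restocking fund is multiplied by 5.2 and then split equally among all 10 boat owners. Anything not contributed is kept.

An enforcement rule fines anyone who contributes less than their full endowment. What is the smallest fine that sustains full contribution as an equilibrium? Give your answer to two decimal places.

Given the others contribute fully, the best deviation is to contribute 0 (any partial contribution still incurs the fine and gives up units whose private return 0.5200 is below 1).
Deviating from 8 to 0 saves 8 dollars but forfeits the deviator's share of the drop in the restocking fund: 5.2/10 × 8 = 4.16.
So the deviation gain is 8 − 4.16 = 3.84, and the fine must be at least 3.84 dollars to wipe it out.

3.84 dollars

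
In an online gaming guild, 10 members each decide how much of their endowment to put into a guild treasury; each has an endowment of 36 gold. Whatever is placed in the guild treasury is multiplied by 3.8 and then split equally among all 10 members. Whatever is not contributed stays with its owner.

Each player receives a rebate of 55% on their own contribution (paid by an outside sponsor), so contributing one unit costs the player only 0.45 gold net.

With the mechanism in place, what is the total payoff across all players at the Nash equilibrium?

Even with the mechanism, each unit contributed returns only (3.8/10) / 0.45 = 0.8444 per unit of net cost, so contributing nothing is still dominant.
Everyone keeps their endowment and the group total is 10 × 36 = 360.

360.00 gold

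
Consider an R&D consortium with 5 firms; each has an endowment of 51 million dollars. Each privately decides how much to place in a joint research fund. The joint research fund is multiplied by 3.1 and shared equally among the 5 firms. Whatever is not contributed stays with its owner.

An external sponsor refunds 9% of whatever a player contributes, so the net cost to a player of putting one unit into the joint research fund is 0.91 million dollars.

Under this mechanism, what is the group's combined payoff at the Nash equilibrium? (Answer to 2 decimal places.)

255.00 million dollars

The effective private return is (3.1/5) / 0.91 = 0.6813, which is still under 1, so the mechanism doesn't change anyone's dominant strategy: zero contribution.
Everyone keeps their endowment and the group total is 5 × 51 = 255.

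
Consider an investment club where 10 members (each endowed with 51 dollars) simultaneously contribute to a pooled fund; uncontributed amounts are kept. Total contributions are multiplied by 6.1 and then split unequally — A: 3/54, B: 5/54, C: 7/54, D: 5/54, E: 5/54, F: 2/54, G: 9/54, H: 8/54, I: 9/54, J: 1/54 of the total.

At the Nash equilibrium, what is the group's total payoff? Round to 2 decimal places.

1030.20 dollars

For player j, contributing a unit is worthwhile iff 6.1 × (j's share) ≥ 1, i.e. iff j's share is at least 0.1639.
G and I are above the threshold, contributing 51 each; the remaining 8 contribute 0. Total contributed: 102.
The pooled fund pays out 6.1 × 102 = 622.20 in total (split across the unequal shares, but the aggregate is all that matters for the group sum).
The 8 free-riders keep 51 each, adding 408. Group total = 408 + 622.20 = 1030.20.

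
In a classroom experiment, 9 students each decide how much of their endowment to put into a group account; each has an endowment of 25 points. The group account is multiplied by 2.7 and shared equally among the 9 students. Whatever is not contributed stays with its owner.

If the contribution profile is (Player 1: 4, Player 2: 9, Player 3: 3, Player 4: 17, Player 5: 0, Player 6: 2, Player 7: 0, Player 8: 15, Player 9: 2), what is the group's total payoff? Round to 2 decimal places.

313.40 points

Total contributed: 4 + 9 + 3 + 17 + 0 + 2 + 0 + 15 + 2 = 52; total kept: 9 × 25 − 52 = 173.
The group account pays out 2.7 × 52 = 140.40 in aggregate.
Group total = 173 + 140.40 = 313.40.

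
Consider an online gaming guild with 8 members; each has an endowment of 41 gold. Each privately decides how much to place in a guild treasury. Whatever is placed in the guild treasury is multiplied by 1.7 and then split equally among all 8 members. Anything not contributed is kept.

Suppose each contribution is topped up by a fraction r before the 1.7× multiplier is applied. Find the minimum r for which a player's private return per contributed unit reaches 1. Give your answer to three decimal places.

With matching at rate r, one contributed unit becomes (1 + r) in the guild treasury and returns 1.7 × (1 + r) / 8 to the contributor.
Setting this equal to 1: 1 + r = 8/1.7 = 4.7059.
So the minimum matching rate is r = 4.7059 − 1 = 3.706.

3.706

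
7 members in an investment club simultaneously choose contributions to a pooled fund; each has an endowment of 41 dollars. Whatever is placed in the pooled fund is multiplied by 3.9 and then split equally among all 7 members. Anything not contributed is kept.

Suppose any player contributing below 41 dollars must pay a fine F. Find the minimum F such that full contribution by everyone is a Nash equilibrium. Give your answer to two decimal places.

Given the others contribute fully, the best deviation is to contribute 0 (any partial contribution still incurs the fine and gives up units whose private return 0.5571 is below 1).
Deviating from 41 to 0 saves 41 dollars but forfeits the deviator's share of the drop in the pooled fund: 3.9/7 × 41 = 22.84.
So the deviation gain is 41 − 22.84 = 18.16, and the fine must be at least 18.16 dollars to wipe it out.

18.16 dollars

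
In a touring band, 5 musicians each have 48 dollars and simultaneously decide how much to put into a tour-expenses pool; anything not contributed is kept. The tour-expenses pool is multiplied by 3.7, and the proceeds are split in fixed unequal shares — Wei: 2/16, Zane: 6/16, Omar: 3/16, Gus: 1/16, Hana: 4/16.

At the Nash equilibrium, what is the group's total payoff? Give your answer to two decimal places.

Each unit j contributes comes back to j as 3.7 × (j's share), so j prefers to contribute only if that share exceeds 1/3.7 = 0.2703; otherwise keeping the unit dominates.
Zane alone (share 6/16) is above the threshold, contributing 48; the remaining 4 contribute 0. Total contributed: 48.
The tour-expenses pool pays out 3.7 × 48 = 177.60 in total (split across the unequal shares, but the aggregate is all that matters for the group sum).
The 4 free-riders keep 48 each, adding 192. Group total = 192 + 177.60 = 369.60.

369.60 dollars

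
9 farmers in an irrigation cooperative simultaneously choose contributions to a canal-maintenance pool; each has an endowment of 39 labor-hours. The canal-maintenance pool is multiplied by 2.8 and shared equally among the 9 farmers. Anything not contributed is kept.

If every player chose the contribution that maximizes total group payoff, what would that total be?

Each contributed unit returns 2.800 to the group as a whole (0.3111 to each of 9 players), which exceeds 1, so the social optimum is full contribution: group total = 2.800 × 351 = 982.80.

982.80 labor-hours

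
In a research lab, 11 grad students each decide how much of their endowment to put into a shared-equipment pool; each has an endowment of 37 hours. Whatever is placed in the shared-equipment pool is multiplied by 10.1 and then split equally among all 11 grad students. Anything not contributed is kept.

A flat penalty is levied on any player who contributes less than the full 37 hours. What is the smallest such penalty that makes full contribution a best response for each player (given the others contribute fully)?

3.03 hours

Given the others contribute fully, the best deviation is to contribute 0 (any partial contribution still incurs the fine and gives up units whose private return 0.9182 is below 1).
Deviating from 37 to 0 saves 37 hours but forfeits the deviator's share of the drop in the shared-equipment pool: 10.1/11 × 37 = 33.97.
So the deviation gain is 37 − 33.97 = 3.03, and the fine must be at least 3.03 hours to wipe it out.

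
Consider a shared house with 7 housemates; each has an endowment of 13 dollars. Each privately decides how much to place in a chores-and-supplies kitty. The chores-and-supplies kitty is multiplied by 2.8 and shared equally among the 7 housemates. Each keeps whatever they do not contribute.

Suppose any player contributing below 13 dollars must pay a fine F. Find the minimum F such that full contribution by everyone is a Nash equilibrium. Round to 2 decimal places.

7.80 dollars

Given the others contribute fully, the best deviation is to contribute 0 (any partial contribution still incurs the fine and gives up units whose private return 0.4000 is below 1).
Deviating from 13 to 0 saves 13 dollars but forfeits the deviator's share of the drop in the chores-and-supplies kitty: 2.8/7 × 13 = 5.20.
So the deviation gain is 13 − 5.20 = 7.80, and the fine must be at least 7.80 dollars to wipe it out.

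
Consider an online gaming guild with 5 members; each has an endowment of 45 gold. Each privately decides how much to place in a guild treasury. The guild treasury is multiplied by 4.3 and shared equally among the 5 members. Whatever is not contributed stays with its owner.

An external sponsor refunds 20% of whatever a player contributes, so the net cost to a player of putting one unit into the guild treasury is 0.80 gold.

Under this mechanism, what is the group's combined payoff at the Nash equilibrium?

1012.50 gold

Under the mechanism each unit contributed yields (4.3/5) / 0.80 = 1.0750 back to its contributor per unit of net cost, which exceeds 1, making full contribution the dominant choice for everyone.
So the Nash equilibrium is full contribution by all 5; the group earns 5 × (45 × 0.20 + 4.3 × 45) = 1012.50.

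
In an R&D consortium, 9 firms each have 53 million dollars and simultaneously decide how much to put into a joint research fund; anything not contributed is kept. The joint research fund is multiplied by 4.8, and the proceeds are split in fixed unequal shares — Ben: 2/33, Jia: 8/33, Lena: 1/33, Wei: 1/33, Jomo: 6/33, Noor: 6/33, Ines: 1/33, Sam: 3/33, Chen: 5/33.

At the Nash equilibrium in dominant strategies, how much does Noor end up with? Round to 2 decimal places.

99.25 million dollars

A player with share s gets back 4.8·s per unit contributed, so full contribution is dominant for anyone with s > 1/4.8 = 0.2083 and zero contribution is dominant for anyone below.
Only Jia (8/33) clears that bar, contributing 53; the remaining 8 contribute 0. Total contributed: 53.
Noor keeps 53 and receives 4.8 × 53 × 6/33 = 46.25 from the joint research fund, for a payoff of 99.25.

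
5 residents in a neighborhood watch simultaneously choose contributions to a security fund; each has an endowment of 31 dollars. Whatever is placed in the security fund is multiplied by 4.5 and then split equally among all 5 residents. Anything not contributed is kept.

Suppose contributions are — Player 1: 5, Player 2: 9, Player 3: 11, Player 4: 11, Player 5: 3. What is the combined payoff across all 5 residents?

291.50 dollars

Total contributed: 5 + 9 + 11 + 11 + 3 = 39; total kept: 5 × 31 − 39 = 116.
The security fund pays out 4.5 × 39 = 175.50 in aggregate.
Group total = 116 + 175.50 = 291.50.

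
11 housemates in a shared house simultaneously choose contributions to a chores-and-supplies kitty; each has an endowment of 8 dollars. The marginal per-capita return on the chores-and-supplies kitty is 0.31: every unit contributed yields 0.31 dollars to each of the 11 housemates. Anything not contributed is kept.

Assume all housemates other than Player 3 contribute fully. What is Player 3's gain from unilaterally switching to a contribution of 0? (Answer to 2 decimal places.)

Switching from a contribution of 8 to 0 lets Player 3 keep an extra 8 dollars, but lowers the chores-and-supplies kitty by 8, which costs Player 3 their own share of that drop: 0.31 × 8 = 2.48.
Net gain = 8 − 2.48 = 5.52. The private return per contributed unit (0.31) is below 1, so free-riding is indeed the best response regardless of what the others do.

5.52 dollars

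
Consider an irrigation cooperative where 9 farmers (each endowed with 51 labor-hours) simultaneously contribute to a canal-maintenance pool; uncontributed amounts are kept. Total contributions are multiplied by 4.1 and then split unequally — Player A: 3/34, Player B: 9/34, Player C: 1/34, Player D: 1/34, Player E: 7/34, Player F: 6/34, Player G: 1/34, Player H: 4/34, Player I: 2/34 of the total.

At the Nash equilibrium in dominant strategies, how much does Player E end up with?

Player j's private return per contributed unit is 4.1 × (j's share). Contributing is weakly dominant for j when that share is at least 1/4.1 = 0.2439, and contributing 0 is dominant otherwise.
Player B alone (share 9/34) is above the threshold, contributing 51; the remaining 8 contribute 0. Total contributed: 51.
Player E keeps 51 and receives 4.1 × 51 × 7/34 = 43.05 from the canal-maintenance pool, for a payoff of 94.05.

94.05 labor-hours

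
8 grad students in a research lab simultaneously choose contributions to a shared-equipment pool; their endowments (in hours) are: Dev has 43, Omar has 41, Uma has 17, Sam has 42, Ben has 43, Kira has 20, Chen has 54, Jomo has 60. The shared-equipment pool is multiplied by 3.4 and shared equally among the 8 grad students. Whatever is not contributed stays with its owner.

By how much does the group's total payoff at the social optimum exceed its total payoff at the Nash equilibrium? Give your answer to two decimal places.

768.00 hours

The private return per contributed unit is 3.4/8 = 0.4250 < 1 for every player regardless of endowment, so the Nash equilibrium is zero contribution and the group total is Σ E_j = 43 + 41 + 17 + 42 + 43 + 20 + 54 + 60 = 320.
Each contributed unit returns 3.400 to the group, so the social optimum is full contribution by everyone: group total = 3.400 × 320 = 1088.00.
Efficiency loss = (3.400 − 1) × 320 = 768.00.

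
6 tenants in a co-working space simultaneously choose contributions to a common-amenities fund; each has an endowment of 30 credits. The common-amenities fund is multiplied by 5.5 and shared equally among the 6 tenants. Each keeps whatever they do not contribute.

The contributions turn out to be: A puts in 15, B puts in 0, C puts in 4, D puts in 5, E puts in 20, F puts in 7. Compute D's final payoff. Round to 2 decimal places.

71.75 credits

Total contributed: 15 + 0 + 4 + 5 + 20 + 7 = 51.
Each receives 5.5 × 51 / 6 = 46.75 from the common-amenities fund.
D keeps 30 − 5 = 25, so D's payoff is 25 + 46.75 = 71.75.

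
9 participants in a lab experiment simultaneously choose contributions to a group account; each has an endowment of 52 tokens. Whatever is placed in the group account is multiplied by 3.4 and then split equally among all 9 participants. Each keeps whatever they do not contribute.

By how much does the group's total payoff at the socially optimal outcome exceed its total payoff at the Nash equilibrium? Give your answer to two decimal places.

1123.20 tokens

Each contributed unit returns 3.4/9 = 0.3778 to its contributor — below 1 — so contributing 0 is dominant for every player. At the Nash equilibrium everyone keeps their 52, and the group total is 9 × 52 = 468.
Each contributed unit returns 3.400 to the group as a whole (0.3778 to each of 9 players), which exceeds 1, so the social optimum is full contribution: group total = 3.400 × 468 = 1591.20.
Efficiency loss = 1591.20 − 468 = 1123.20.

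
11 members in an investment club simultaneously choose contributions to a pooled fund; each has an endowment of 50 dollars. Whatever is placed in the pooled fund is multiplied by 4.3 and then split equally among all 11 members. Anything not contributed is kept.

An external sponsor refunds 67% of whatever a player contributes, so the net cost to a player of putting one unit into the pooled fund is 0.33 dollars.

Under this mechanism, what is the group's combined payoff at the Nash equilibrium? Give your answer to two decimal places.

2733.50 dollars

Under the mechanism each unit contributed yields (4.3/11) / 0.33 = 1.1846 back to its contributor per unit of net cost, which exceeds 1, making full contribution the dominant choice for everyone.
So the Nash equilibrium is full contribution by all 11; the group earns 11 × (50 × 0.67 + 4.3 × 50) = 2733.50.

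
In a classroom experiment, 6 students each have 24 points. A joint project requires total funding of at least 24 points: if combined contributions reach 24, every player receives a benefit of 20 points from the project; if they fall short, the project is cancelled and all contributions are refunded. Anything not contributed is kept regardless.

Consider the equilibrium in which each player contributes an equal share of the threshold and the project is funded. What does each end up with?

Equal share of the threshold: 24/6 = 4.
At this profile no one gains by cutting their contribution: any cut drops the total below 24, the project is cancelled, contributions are refunded, and the deviator ends with 24, which is less than 24 − 4 + 20 = 40. Contributing more than 4 just wastes the excess. So contributing exactly 4 is a best response.
Each player's payoff: 24 − 4 + 20 = 40.

40 points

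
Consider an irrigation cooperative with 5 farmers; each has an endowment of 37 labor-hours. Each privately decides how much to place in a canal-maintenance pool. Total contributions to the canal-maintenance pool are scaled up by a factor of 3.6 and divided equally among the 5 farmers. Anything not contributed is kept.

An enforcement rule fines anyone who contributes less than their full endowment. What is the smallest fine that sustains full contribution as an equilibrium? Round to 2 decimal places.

10.36 labor-hours

Given the others contribute fully, the best deviation is to contribute 0 (any partial contribution still incurs the fine and gives up units whose private return 0.7200 is below 1).
Deviating from 37 to 0 saves 37 labor-hours but forfeits the deviator's share of the drop in the canal-maintenance pool: 3.6/5 × 37 = 26.64.
So the deviation gain is 37 − 26.64 = 10.36, and the fine must be at least 10.36 labor-hours to wipe it out.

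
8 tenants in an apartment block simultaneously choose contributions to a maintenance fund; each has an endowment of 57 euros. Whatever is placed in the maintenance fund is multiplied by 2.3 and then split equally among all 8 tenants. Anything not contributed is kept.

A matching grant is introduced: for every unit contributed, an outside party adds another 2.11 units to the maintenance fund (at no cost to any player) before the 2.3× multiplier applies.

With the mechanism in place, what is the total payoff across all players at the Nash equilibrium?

456.00 euros

The effective private return is 2.3 × 3.11 / 8 = 0.8941, which is still under 1, so the mechanism doesn't change anyone's dominant strategy: zero contribution.
At the Nash equilibrium no one contributes; group total payoff = 8 × 57 = 456.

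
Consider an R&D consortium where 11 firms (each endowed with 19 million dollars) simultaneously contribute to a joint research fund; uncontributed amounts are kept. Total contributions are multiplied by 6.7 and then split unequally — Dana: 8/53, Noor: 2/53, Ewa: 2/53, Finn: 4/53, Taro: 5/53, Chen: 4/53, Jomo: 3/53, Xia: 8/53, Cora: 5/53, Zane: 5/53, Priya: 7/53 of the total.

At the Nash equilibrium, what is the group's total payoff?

425.60 million dollars

Player j's private return per contributed unit is 6.7 × (j's share). Contributing is weakly dominant for j when that share is at least 1/6.7 = 0.1493, and contributing 0 is dominant otherwise.
Dana and Xia clear that bar, contributing 19 each; the remaining 9 contribute 0. Total contributed: 38.
The joint research fund pays out 6.7 × 38 = 254.60 in total (split across the unequal shares, but the aggregate is all that matters for the group sum).
The 9 free-riders keep 19 each, adding 171. Group total = 171 + 254.60 = 425.60.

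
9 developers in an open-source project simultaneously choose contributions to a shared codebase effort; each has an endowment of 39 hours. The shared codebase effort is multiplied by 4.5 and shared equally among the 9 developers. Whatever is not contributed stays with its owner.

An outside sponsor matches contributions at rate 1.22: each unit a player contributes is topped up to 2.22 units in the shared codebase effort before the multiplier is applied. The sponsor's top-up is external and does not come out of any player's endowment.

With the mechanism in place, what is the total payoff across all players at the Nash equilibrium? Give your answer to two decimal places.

Under the mechanism each unit contributed yields 4.5 × 2.22 / 9 = 1.1100 back to its contributor per unit of net cost, which exceeds 1, making full contribution the dominant choice for everyone.
So the Nash equilibrium is full contribution by all 9; the group earns 4.5 × 2.22 × 351 = 3506.49.

3506.49 hours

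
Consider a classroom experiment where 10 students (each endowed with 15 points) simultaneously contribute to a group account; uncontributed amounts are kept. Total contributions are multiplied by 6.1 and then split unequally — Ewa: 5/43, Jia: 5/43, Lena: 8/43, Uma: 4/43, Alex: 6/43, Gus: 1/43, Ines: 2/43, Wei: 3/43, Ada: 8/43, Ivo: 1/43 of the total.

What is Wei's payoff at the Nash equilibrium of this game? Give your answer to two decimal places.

For player j, contributing a unit is worthwhile iff 6.1 × (j's share) ≥ 1, i.e. iff j's share is at least 0.1639.
Lena and Ada clear that bar, contributing 15 each; the remaining 8 contribute 0. Total contributed: 30.
Wei keeps 15 and receives 6.1 × 30 × 3/43 = 12.77 from the group account, for a payoff of 27.77.

27.77 points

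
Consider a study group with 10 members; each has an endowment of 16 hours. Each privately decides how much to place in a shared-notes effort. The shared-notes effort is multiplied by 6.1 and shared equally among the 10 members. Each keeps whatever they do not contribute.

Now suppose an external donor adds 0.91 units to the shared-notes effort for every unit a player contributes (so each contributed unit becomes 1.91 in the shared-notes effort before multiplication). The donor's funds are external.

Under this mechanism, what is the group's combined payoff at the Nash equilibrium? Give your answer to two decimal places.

The effective private return per unit is now 6.1 × 1.91 / 10 = 1.1651 > 1, so every player's dominant strategy flips to full contribution.
At the Nash equilibrium everyone contributes 16. Group total payoff = 6.1 × 1.91 × 160 = 1864.16.

1864.16 hours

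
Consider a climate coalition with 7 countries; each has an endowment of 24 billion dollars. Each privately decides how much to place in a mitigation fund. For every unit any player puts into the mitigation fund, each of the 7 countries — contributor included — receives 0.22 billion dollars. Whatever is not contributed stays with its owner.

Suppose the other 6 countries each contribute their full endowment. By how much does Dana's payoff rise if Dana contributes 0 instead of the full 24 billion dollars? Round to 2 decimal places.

Switching from a contribution of 24 to 0 lets Dana keep an extra 24 billion dollars, but lowers the mitigation fund by 24, which costs Dana their own share of that drop: 0.22 × 24 = 5.28.
Net gain = 24 − 5.28 = 18.72. The private return per contributed unit (0.22) is below 1, so free-riding is indeed the best response regardless of what the others do.

18.72 billion dollars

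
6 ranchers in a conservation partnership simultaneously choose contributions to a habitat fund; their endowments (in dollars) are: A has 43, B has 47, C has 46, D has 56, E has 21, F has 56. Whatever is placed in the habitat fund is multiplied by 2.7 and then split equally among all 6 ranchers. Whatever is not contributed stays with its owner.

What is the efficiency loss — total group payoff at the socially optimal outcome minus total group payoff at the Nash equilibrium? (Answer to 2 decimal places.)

457.30 dollars

The private return per contributed unit is 2.7/6 = 0.4500 < 1 for every player regardless of endowment, so the Nash equilibrium is zero contribution and the group total is Σ E_j = 43 + 47 + 46 + 56 + 21 + 56 = 269.
Each contributed unit returns 2.700 to the group, so the social optimum is full contribution by everyone: group total = 2.700 × 269 = 726.30.
Efficiency loss = (2.700 − 1) × 269 = 457.30.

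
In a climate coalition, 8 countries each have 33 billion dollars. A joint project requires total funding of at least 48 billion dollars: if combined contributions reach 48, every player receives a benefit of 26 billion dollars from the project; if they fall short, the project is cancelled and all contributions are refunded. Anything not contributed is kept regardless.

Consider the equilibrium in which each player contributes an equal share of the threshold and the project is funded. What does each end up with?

53 billion dollars

Equal share of the threshold: 48/8 = 6.
At this profile no one gains by cutting their contribution: any cut drops the total below 48, the project is cancelled, contributions are refunded, and the deviator ends with 33, which is less than 33 − 6 + 26 = 53. Contributing more than 6 just wastes the excess. So contributing exactly 6 is a best response.
Each player's payoff: 33 − 6 + 26 = 53.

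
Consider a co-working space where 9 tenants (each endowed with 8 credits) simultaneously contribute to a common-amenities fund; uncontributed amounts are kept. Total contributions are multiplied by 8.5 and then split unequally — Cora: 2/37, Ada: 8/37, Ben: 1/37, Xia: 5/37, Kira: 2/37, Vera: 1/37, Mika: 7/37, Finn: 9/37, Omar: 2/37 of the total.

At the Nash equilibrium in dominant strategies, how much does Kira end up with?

A player with share s gets back 8.5·s per unit contributed, so full contribution is dominant for anyone with s > 1/8.5 = 0.1176 and zero contribution is dominant for anyone below.
The shares above 0.1176 belong to Ada, Xia, Mika and Finn, contributing 8 each; the remaining 5 contribute 0. Total contributed: 32.
Kira keeps 8 and receives 8.5 × 32 × 2/37 = 14.70 from the common-amenities fund, for a payoff of 22.70.

22.70 credits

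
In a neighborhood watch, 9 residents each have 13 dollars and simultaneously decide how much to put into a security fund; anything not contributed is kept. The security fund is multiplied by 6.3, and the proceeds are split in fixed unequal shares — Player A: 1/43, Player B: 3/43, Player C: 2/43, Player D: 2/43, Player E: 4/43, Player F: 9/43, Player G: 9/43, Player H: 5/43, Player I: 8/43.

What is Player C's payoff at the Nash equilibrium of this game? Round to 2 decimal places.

24.43 dollars

Player j's private return per contributed unit is 6.3 × (j's share). Contributing is weakly dominant for j when that share is at least 1/6.3 = 0.1587, and contributing 0 is dominant otherwise.
Player F, Player G and Player I clear that bar, contributing 13 each; the remaining 6 contribute 0. Total contributed: 39.
Player C keeps 13 and receives 6.3 × 39 × 2/43 = 11.43 from the security fund, for a payoff of 24.43.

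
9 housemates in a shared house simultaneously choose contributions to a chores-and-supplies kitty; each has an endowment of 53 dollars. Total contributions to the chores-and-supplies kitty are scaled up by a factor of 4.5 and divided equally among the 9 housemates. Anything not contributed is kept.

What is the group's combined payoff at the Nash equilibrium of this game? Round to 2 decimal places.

477.00 dollars

Each contributed unit returns 4.5/9 = 0.5000 to its contributor — below 1 — so contributing 0 is dominant for every player. At the Nash equilibrium everyone keeps their 53, and the group total is 9 × 53 = 477.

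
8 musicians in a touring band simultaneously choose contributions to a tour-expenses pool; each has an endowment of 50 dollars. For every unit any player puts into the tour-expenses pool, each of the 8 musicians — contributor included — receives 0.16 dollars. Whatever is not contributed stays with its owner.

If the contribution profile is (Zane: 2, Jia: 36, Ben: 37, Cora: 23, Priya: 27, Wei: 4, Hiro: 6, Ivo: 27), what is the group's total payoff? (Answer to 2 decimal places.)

445.36 dollars

Total contributed: 2 + 36 + 37 + 23 + 27 + 4 + 6 + 27 = 162; total kept: 8 × 50 − 162 = 238.
The tour-expenses pool pays out 0.16 × 8 × 162 = 207.36 in aggregate.
Group total = 238 + 207.36 = 445.36.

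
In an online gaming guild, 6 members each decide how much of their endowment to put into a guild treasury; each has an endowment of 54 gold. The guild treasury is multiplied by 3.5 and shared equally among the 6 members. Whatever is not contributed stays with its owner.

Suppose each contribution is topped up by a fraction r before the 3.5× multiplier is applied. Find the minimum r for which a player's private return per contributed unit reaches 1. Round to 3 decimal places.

With matching at rate r, one contributed unit becomes (1 + r) in the guild treasury and returns 3.5 × (1 + r) / 6 to the contributor.
Setting this equal to 1: 1 + r = 6/3.5 = 1.7143.
So the minimum matching rate is r = 1.7143 − 1 = 0.714.

0.714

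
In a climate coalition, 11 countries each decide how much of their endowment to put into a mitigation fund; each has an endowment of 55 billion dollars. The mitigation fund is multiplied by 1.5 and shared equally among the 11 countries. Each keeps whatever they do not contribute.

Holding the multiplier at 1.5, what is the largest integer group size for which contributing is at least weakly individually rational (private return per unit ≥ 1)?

1

Private return per unit is 1.5/(group size), which is ≥ 1 whenever the group size is ≤ 1.5.
The largest such integer is 1.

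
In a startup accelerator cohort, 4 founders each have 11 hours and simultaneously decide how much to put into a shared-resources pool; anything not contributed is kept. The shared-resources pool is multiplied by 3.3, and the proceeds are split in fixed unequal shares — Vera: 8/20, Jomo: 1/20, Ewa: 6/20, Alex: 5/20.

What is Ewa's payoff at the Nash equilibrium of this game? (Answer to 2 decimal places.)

Player j's private return per contributed unit is 3.3 × (j's share). Contributing is weakly dominant for j when that share is at least 1/3.3 = 0.3030, and contributing 0 is dominant otherwise.
Vera alone (share 8/20) is above the threshold, contributing 11; the remaining 3 contribute 0. Total contributed: 11.
Ewa keeps 11 and receives 3.3 × 11 × 6/20 = 10.89 from the shared-resources pool, for a payoff of 21.89.

21.89 hours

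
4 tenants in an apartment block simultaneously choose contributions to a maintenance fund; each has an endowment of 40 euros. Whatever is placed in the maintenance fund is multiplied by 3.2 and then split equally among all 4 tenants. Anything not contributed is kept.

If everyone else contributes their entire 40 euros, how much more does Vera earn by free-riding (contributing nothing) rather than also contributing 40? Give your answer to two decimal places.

8.00 euros

Switching from a contribution of 40 to 0 lets Vera keep an extra 40 euros, but lowers the maintenance fund by 40, which costs Vera their own share of that drop: 3.2/4 × 40 = 32.00.
Net gain = 40 − 32.00 = 8.00. The private return per contributed unit (0.8000) is below 1, so free-riding is indeed the best response regardless of what the others do.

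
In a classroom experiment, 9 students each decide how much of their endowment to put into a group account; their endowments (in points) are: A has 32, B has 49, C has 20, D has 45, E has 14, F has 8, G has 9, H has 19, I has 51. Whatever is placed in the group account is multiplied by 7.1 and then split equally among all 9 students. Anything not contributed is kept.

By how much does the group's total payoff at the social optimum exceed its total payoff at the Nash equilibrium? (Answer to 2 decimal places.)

1506.70 points

The private return per contributed unit is 7.1/9 = 0.7889 < 1 for every player regardless of endowment, so the Nash equilibrium is zero contribution and the group total is Σ E_j = 32 + 49 + 20 + 45 + 14 + 8 + 9 + 19 + 51 = 247.
Each contributed unit returns 7.100 to the group, so the social optimum is full contribution by everyone: group total = 7.100 × 247 = 1753.70.
Efficiency loss = (7.100 − 1) × 247 = 1506.70.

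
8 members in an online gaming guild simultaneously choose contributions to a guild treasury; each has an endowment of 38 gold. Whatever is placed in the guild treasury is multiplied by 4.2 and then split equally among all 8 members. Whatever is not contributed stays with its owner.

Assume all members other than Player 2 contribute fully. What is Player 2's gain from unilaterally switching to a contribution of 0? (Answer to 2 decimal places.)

Switching from a contribution of 38 to 0 lets Player 2 keep an extra 38 gold, but lowers the guild treasury by 38, which costs Player 2 their own share of that drop: 4.2/8 × 38 = 19.95.
Net gain = 38 − 19.95 = 18.05. The private return per contributed unit (0.5250) is below 1, so free-riding is indeed the best response regardless of what the others do.

18.05 gold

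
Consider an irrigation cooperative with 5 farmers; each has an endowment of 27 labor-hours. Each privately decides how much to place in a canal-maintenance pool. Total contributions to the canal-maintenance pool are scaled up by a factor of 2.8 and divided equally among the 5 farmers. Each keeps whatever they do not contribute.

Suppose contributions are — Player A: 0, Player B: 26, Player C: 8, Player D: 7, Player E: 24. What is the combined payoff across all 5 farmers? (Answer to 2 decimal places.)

252.00 labor-hours

Total contributed: 0 + 26 + 8 + 7 + 24 = 65; total kept: 5 × 27 − 65 = 70.
The canal-maintenance pool pays out 2.8 × 65 = 182.00 in aggregate.
Group total = 70 + 182.00 = 252.00.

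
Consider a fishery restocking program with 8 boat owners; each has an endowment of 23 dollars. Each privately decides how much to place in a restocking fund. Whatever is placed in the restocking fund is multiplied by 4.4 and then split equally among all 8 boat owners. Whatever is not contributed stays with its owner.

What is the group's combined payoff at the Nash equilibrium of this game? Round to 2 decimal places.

Each contributed unit returns 4.4/8 = 0.5500 to its contributor — below 1 — so contributing 0 is dominant for every player. At the Nash equilibrium everyone keeps their 23, and the group total is 8 × 23 = 184.

184.00 dollars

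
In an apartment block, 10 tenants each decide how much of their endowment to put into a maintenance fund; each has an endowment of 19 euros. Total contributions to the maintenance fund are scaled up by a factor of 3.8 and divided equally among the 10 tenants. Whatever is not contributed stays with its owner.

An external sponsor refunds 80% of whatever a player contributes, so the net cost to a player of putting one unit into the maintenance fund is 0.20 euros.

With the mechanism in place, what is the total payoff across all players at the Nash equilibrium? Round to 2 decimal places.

With the mechanism, a contributed unit returns (3.8/10) / 0.20 = 1.9000 per unit of net cost to the contributor — now above 1 — so contributing fully is weakly dominant for every player.
At the Nash equilibrium everyone contributes 19. Group total payoff = 10 × (19 × 0.80 + 3.8 × 19) = 874.00.

874.00 euros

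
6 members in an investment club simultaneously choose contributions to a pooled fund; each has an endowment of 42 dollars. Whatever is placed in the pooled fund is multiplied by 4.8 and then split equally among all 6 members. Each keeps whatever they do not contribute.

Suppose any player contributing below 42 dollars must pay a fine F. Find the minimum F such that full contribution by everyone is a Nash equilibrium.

8.40 dollars

Given the others contribute fully, the best deviation is to contribute 0 (any partial contribution still incurs the fine and gives up units whose private return 0.8000 is below 1).
Deviating from 42 to 0 saves 42 dollars but forfeits the deviator's share of the drop in the pooled fund: 4.8/6 × 42 = 33.60.
So the deviation gain is 42 − 33.60 = 8.40, and the fine must be at least 8.40 dollars to wipe it out.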